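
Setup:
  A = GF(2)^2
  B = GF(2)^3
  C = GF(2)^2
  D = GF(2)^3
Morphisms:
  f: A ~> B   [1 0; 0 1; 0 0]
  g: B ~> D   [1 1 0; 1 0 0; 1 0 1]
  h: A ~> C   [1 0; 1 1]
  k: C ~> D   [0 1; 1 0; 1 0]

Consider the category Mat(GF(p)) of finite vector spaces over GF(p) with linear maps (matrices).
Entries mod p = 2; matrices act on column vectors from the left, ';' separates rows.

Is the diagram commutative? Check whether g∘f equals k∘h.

1) trace f;g:
  e0=⟨1,0⟩ f~>⟨1,0,0⟩ g~>⟨1,1,1⟩
  e1=⟨0,1⟩ f~>⟨0,1,0⟩ g~>⟨1,0,0⟩
  ⟦path⟧₁ = [1 1; 1 0; 1 0]
2) trace h;k:
  e0=⟨1,0⟩ h~>⟨1,1⟩ k~>⟨1,1,1⟩
  e1=⟨0,1⟩ h~>⟨0,1⟩ k~>⟨1,0,0⟩
  ⟦path⟧₂ = [1 1; 1 0; 1 0]
Equal? equal; square commutes

Answer: COMMUTES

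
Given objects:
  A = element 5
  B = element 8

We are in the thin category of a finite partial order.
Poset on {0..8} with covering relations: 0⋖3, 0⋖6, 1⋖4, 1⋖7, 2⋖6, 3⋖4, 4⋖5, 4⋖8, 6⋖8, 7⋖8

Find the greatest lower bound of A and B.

Lower bounds of A=5 and B=8: {0,1,3,4}
  0 ⊑ 4
  1 ⊑ 4
  3 ⊑ 4
  4 ⊑ 4
glb = 4

Answer: A∧B = 4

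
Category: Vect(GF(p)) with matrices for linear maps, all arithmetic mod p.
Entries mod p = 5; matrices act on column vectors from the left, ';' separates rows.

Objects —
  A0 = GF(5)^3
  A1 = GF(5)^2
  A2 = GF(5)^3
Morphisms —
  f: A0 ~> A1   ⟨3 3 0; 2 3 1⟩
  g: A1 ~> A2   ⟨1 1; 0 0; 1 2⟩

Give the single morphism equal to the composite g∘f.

  e0=(1,0,0) f~>(3,2) g~>(0,0,2)
  e1=(0,1,0) f~>(3,3) g~>(1,0,4)
  e2=(0,0,1) f~>(0,1) g~>(1,0,2)
composite: ⟨0 1 1; 0 0 0; 2 4 2⟩

Answer: ⟨0 1 1; 0 0 0; 2 4 2⟩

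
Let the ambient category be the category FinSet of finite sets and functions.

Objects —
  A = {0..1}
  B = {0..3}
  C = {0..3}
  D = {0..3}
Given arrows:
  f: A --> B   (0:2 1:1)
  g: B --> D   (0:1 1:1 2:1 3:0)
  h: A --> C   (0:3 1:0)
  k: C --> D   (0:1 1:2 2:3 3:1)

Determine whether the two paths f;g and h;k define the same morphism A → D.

Answer: COMMUTES

Derivation:
Path 1 = f;g:
  0 f-->2 g-->1
  1 f-->1 g-->1
  ⟦path⟧₁ = (0:1 1:1)
Path 2 = h;k:
  0 h-->3 k-->1
  1 h-->0 k-->1
  ⟦path⟧₂ = (0:1 1:1)
Equal? equal; square commutes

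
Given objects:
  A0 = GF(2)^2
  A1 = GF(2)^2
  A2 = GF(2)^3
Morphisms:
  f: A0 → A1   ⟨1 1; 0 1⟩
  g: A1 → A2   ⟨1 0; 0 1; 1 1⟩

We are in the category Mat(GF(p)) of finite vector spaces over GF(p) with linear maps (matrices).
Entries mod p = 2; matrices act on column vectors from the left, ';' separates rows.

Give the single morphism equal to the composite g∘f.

  e0=[1,0] f→[1,0] g→[1,0,1]
  e1=[0,1] f→[1,1] g→[1,1,0]
composite: ⟨1 1; 0 1; 1 0⟩

Answer: ⟨1 1; 0 1; 1 0⟩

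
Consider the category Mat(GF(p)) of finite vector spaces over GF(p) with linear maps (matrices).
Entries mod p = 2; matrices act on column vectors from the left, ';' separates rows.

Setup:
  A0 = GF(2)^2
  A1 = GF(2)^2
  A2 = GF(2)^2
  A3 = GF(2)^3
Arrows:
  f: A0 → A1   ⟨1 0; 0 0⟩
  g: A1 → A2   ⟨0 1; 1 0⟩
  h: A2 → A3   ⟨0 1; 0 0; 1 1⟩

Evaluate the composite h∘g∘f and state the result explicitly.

  e0=[1,0] f→[1,0] g→[0,1] h→[1,0,1]
  e1=[0,1] f→[0,0] g→[0,0] h→[0,0,0]
composite: ⟨1 0; 0 0; 1 0⟩

Answer: ⟨1 0; 0 0; 1 0⟩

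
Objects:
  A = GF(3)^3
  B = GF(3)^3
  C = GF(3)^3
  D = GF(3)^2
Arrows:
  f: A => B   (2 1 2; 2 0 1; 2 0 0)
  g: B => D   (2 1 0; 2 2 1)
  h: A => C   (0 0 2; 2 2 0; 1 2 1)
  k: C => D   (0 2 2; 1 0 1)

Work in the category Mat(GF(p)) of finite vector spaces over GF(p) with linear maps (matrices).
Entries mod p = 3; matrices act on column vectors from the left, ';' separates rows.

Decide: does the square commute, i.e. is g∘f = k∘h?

Along f;g (path 1):
  e0=[1,0,0] f=>[2,2,2] g=>[0,1]
  e1=[0,1,0] f=>[1,0,0] g=>[2,2]
  e2=[0,0,1] f=>[2,1,0] g=>[2,0]
  composite₁ = (0 2 2; 1 2 0)
Along h;k (path 2):
  e0=[1,0,0] h=>[0,2,1] k=>[0,1]
  e1=[0,1,0] h=>[0,2,2] k=>[2,2]
  e2=[0,0,1] h=>[2,0,1] k=>[2,0]
  composite₂ = (0 2 2; 1 2 0)
Equal? YES — commutes

Answer: COMMUTES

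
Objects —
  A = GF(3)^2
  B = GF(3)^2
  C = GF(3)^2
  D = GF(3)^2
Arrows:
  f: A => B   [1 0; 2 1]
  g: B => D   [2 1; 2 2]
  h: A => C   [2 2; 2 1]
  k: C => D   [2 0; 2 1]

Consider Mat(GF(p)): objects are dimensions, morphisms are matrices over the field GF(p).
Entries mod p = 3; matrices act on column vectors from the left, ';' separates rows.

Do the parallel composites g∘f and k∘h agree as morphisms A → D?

Along f;g (path 1):
  e0=(1,0) f=>(1,2) g=>(1,0)
  e1=(0,1) f=>(0,1) g=>(1,2)
  composite₁ = [1 1; 0 2]
Along h;k (path 2):
  e0=(1,0) h=>(2,2) k=>(1,0)
  e1=(0,1) h=>(2,1) k=>(1,2)
  composite₂ = [1 1; 0 2]
Equal? equal; square commutes

Answer: COMMUTES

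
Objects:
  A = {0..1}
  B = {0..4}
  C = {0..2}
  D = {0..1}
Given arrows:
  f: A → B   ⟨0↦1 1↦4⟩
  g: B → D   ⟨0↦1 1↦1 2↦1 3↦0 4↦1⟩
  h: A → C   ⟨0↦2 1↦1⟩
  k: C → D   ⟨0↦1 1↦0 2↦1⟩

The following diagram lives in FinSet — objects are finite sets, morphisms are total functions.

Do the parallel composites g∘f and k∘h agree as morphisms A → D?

Path 1 = f;g:
  0 f→1 g→1
  1 f→4 g→1
  result₁ = ⟨0↦1 1↦1⟩
Path 2 = h;k:
  0 h→2 k→1
  1 h→1 k→0
  result₂ = ⟨0↦1 1↦0⟩
Equal? distinct morphisms ✗

Answer: DOES NOT COMMUTE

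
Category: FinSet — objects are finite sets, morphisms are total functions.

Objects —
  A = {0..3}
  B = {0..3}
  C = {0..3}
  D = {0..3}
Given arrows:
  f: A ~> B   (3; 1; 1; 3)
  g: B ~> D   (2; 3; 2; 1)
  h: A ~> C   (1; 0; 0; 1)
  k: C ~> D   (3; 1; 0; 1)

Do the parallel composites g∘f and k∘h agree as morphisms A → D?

Path 1 = f;g:
  0 f~>3 g~>1
  1 f~>1 g~>3
  2 f~>1 g~>3
  3 f~>3 g~>1
  result₁ = (1; 3; 3; 1)
Path 2 = h;k:
  0 h~>1 k~>1
  1 h~>0 k~>3
  2 h~>0 k~>3
  3 h~>1 k~>1
  result₂ = (1; 3; 3; 1)
Equal? equal; square commutes

Answer: COMMUTES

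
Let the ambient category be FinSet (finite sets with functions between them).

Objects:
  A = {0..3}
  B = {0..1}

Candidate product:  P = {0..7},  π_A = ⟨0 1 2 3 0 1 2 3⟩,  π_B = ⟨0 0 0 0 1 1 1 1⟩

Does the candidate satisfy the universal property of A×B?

|A|·|B| = 4·2 = 8;  |P| = 8
Check the pairing map k ↦ (π_A(k), π_B(k)):
  0 -> (0,0)
  1 -> (1,0)
  2 -> (2,0)
  3 -> (3,0)
  4 -> (0,1)
  5 -> (1,1)
  6 -> (2,1)
  7 -> (3,1)
distinct pairs in image: 8 / 8 needed
  → bijection onto A×B; projections well-typed.

Answer: VALID PRODUCT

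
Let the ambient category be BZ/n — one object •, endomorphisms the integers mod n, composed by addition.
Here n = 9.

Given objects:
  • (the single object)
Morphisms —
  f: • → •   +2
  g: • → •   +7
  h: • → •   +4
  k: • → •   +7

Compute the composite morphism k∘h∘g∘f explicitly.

  0 +2≡2 +7≡0 +4≡4 +7≡2  (mod 9)
composite: +2

Answer: +2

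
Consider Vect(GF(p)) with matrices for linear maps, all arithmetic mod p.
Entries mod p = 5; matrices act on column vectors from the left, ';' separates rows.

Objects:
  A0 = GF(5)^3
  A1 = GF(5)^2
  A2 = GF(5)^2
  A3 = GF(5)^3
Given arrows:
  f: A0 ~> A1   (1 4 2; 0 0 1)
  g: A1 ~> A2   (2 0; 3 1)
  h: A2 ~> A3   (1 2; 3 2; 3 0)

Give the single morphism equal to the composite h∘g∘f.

  e0=⟨1,0,0⟩ f~>⟨1,0⟩ g~>⟨2,3⟩ h~>⟨3,2,1⟩
  e1=⟨0,1,0⟩ f~>⟨4,0⟩ g~>⟨3,2⟩ h~>⟨2,3,4⟩
  e2=⟨0,0,1⟩ f~>⟨2,1⟩ g~>⟨4,2⟩ h~>⟨3,1,2⟩
⟦path⟧: (3 2 3; 2 3 1; 1 4 2)

Answer: (3 2 3; 2 3 1; 1 4 2)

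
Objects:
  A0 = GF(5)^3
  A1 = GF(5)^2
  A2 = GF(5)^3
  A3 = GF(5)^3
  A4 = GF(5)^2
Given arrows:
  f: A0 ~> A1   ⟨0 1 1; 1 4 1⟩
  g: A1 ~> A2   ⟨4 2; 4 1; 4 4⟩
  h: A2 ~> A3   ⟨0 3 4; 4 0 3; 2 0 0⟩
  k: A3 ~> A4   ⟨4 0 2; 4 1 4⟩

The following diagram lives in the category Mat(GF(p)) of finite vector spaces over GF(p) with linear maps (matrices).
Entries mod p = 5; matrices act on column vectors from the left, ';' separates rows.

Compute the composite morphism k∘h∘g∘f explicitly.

  e0=(1,0,0) f~>(0,1) g~>(2,1,4) h~>(4,0,4) k~>(4,2)
  e1=(0,1,0) f~>(1,4) g~>(2,3,0) h~>(4,3,4) k~>(4,0)
  e2=(0,0,1) f~>(1,1) g~>(1,0,3) h~>(2,3,2) k~>(2,4)
⟦path⟧: ⟨4 4 2; 2 0 4⟩

Answer: ⟨4 4 2; 2 0 4⟩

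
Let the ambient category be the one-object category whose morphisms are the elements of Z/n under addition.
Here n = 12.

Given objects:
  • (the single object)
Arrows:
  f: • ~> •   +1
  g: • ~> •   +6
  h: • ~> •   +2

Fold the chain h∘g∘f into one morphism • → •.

  0 +1≡1 +6≡7 +2≡9  (mod 12)
result: +9

Answer: +9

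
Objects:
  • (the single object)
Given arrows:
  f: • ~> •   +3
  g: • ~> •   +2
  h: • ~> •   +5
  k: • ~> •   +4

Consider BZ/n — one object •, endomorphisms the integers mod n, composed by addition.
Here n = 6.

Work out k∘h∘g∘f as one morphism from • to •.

  0 +3≡3 +2≡5 +5≡4 +4≡2  (mod 6)
⟦path⟧: +2

Answer: +2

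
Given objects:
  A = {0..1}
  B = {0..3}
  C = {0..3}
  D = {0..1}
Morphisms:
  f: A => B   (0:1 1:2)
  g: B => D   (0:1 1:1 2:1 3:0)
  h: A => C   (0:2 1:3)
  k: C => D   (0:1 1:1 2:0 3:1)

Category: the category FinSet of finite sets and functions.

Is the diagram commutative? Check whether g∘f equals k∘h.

Path 1 = f;g:
  0 f=>1 g=>1
  1 f=>2 g=>1
  composite₁ = (0:1 1:1)
Path 2 = h;k:
  0 h=>2 k=>0
  1 h=>3 k=>1
  composite₂ = (0:0 1:1)
Equal? NO — does not commute

Answer: DOES NOT COMMUTE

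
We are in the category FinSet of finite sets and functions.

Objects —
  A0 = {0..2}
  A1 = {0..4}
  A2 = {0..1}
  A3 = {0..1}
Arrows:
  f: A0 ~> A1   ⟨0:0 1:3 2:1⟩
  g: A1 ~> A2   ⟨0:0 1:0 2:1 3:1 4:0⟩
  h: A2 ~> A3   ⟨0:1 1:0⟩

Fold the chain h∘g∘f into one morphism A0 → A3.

Answer: ⟨0:1 1:0 2:1⟩

Trace:
  0 f~>0 g~>0 h~>1
  1 f~>3 g~>1 h~>0
  2 f~>1 g~>0 h~>1
⟦path⟧: ⟨0:1 1:0 2:1⟩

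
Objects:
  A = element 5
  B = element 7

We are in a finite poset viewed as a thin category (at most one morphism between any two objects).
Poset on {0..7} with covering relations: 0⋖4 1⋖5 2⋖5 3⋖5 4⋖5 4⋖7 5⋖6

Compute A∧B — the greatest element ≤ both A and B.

Answer: A∧B = 4

Trace:
{x : x≤A ∧ x≤B} = {0,4}  (A=5, B=7)
  0 ≤ 4
  4 ≤ 4
glb = 4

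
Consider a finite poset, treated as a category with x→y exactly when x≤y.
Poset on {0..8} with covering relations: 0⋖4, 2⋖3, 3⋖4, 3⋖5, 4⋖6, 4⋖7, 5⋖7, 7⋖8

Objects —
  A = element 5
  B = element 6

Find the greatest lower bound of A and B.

Lower bounds of A=5 and B=6: {2,3}
  2 ⊑ 3
  3 ⊑ 3
glb = 3

Answer: A∧B = 3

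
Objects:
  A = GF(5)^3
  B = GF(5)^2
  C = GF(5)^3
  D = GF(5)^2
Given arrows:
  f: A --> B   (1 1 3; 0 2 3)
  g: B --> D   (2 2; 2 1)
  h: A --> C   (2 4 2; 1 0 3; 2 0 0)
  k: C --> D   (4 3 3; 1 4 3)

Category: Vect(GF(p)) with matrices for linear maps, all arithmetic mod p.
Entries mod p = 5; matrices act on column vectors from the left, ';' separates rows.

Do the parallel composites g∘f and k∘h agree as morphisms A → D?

1) trace f;g:
  e0=[1,0,0] f-->[1,0] g-->[2,2]
  e1=[0,1,0] f-->[1,2] g-->[1,4]
  e2=[0,0,1] f-->[3,3] g-->[2,4]
  result₁ = (2 1 2; 2 4 4)
2) trace h;k:
  e0=[1,0,0] h-->[2,1,2] k-->[2,2]
  e1=[0,1,0] h-->[4,0,0] k-->[1,4]
  e2=[0,0,1] h-->[2,3,0] k-->[2,4]
  result₂ = (2 1 2; 2 4 4)
Equal? YES — commutes

Answer: COMMUTES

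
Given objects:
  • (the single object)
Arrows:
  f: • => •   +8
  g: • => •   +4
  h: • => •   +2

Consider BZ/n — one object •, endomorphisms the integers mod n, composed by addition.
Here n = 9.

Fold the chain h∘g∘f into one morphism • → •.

Answer: +5

Trace:
  0 +8≡8 +4≡3 +2≡5  (mod 9)
⟦path⟧: +5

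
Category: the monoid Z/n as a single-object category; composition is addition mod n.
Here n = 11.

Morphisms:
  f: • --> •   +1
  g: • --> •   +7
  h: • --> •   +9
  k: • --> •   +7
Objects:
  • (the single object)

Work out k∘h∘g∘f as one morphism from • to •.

Answer: +2

Derivation:
  0 +1≡1 +7≡8 +9≡6 +7≡2  (mod 11)
⟦path⟧: +2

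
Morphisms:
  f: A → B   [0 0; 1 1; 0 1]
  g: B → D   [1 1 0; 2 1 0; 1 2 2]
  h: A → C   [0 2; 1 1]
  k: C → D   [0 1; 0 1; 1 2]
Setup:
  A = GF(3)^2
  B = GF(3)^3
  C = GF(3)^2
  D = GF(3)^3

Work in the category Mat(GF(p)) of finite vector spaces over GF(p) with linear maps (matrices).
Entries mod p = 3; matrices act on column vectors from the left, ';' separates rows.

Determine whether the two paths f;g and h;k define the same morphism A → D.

Along f;g (path 1):
  e0=⟨1,0⟩ f→⟨0,1,0⟩ g→⟨1,1,2⟩
  e1=⟨0,1⟩ f→⟨0,1,1⟩ g→⟨1,1,1⟩
  ⟦path⟧₁ = [1 1; 1 1; 2 1]
Along h;k (path 2):
  e0=⟨1,0⟩ h→⟨0,1⟩ k→⟨1,1,2⟩
  e1=⟨0,1⟩ h→⟨2,1⟩ k→⟨1,1,1⟩
  ⟦path⟧₂ = [1 1; 1 1; 2 1]
Equal? YES — commutes

Answer: COMMUTES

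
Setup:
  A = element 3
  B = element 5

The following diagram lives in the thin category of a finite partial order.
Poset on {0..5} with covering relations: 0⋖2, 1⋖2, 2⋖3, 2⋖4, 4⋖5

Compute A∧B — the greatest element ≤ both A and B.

{x : x≤A ∧ x≤B} = {0,1,2}  (A=3, B=5)
  0 ≤ 2
  1 ≤ 2
  2 ≤ 2
glb = 2

Answer: A∧B = 2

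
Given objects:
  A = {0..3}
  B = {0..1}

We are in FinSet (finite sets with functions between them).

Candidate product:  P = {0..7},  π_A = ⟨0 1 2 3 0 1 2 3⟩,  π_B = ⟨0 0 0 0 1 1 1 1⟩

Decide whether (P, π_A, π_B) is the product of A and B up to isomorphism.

Answer: VALID PRODUCT

Derivation:
|A|·|B| = 4·2 = 8;  |P| = 8
Check the pairing map k ↦ (π_A(k), π_B(k)):
  0 ↦ (0,0)
  1 ↦ (1,0)
  2 ↦ (2,0)
  3 ↦ (3,0)
  4 ↦ (0,1)
  5 ↦ (1,1)
  6 ↦ (2,1)
  7 ↦ (3,1)
distinct pairs in image: 8 / 8 needed
  → bijection onto A×B; projections well-typed.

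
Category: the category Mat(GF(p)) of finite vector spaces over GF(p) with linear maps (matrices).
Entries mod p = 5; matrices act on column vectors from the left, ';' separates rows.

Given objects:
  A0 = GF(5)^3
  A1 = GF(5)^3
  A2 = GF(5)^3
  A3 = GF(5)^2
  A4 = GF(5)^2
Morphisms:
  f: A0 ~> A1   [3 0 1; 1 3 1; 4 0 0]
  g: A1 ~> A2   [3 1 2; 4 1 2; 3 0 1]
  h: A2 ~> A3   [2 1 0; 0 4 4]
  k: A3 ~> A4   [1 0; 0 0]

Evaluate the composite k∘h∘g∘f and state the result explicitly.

Answer: [2 4 3; 0 0 0]

Trace:
  e0=(1,0,0) f~>(3,1,4) g~>(3,1,3) h~>(2,1) k~>(2,0)
  e1=(0,1,0) f~>(0,3,0) g~>(3,3,0) h~>(4,2) k~>(4,0)
  e2=(0,0,1) f~>(1,1,0) g~>(4,0,3) h~>(3,2) k~>(3,0)
composite: [2 4 3; 0 0 0]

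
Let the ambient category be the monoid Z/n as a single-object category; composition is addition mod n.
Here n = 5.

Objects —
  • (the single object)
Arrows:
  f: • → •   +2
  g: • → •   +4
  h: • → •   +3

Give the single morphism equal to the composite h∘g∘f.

  0 +2≡2 +4≡1 +3≡4  (mod 5)
⟦path⟧: +4

Answer: +4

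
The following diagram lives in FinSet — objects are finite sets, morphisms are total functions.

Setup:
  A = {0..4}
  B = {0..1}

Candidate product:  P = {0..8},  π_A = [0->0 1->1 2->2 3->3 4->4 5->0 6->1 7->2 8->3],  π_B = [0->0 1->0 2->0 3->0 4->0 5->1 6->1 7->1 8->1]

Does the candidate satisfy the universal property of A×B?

Answer: NOT A VALID PRODUCT — |P|=9 ≠ |A|·|B|=10

Work:
|A|·|B| = 5·2 = 10;  |P| = 9
  → cardinalities differ; no bijection possible.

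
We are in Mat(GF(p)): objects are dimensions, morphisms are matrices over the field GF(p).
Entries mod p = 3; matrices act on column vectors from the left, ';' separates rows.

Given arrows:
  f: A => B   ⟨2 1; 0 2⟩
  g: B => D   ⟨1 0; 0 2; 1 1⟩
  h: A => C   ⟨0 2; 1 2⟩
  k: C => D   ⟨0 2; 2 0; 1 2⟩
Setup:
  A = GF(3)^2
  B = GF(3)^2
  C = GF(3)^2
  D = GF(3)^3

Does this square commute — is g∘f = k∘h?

Answer: COMMUTES

Work:
1) trace f;g:
  e0=[1,0] f=>[2,0] g=>[2,0,2]
  e1=[0,1] f=>[1,2] g=>[1,1,0]
  ⟦path⟧₁ = ⟨2 1; 0 1; 2 0⟩
2) trace h;k:
  e0=[1,0] h=>[0,1] k=>[2,0,2]
  e1=[0,1] h=>[2,2] k=>[1,1,0]
  ⟦path⟧₂ = ⟨2 1; 0 1; 2 0⟩
Equal? YES — commutes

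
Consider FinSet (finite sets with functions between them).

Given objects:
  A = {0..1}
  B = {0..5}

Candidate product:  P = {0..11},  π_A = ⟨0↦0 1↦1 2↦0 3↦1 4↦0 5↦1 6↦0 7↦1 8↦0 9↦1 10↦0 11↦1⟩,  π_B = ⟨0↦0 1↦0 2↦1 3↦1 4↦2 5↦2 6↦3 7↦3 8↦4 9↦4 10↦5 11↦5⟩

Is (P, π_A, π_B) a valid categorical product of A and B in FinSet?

|A|·|B| = 2·6 = 12;  |P| = 12
Check the pairing map k ↦ (π_A(k), π_B(k)):
  0 ↦ (0,0)
  1 ↦ (1,0)
  2 ↦ (0,1)
  3 ↦ (1,1)
  4 ↦ (0,2)
  5 ↦ (1,2)
  6 ↦ (0,3)
  7 ↦ (1,3)
  8 ↦ (0,4)
  9 ↦ (1,4)
  10 ↦ (0,5)
  11 ↦ (1,5)
distinct pairs in image: 12 / 12 needed
  → bijection onto A×B; projections well-typed.

Answer: VALID PRODUCT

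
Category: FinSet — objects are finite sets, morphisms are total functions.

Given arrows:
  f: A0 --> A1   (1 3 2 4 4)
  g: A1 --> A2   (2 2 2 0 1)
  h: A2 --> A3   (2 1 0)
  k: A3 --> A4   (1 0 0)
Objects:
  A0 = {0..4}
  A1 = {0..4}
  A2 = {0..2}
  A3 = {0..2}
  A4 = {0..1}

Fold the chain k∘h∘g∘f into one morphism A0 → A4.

  0 f-->1 g-->2 h-->0 k-->1
  1 f-->3 g-->0 h-->2 k-->0
  2 f-->2 g-->2 h-->0 k-->1
  3 f-->4 g-->1 h-->1 k-->0
  4 f-->4 g-->1 h-->1 k-->0
⟦path⟧: (1 0 1 0 0)

Answer: (1 0 1 0 0)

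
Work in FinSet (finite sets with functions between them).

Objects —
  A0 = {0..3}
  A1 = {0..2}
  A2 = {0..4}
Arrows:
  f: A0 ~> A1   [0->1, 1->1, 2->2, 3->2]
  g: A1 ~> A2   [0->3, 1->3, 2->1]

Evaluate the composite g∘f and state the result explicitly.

  0 f~>1 g~>3
  1 f~>1 g~>3
  2 f~>2 g~>1
  3 f~>2 g~>1
composite: [0->3, 1->3, 2->1, 3->1]

Answer: [0->3, 1->3, 2->1, 3->1]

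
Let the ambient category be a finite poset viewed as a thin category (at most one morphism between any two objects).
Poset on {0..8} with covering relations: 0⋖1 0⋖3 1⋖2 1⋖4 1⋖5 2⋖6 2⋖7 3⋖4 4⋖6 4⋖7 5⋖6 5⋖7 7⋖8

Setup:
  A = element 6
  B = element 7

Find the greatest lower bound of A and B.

Common predecessors of 6,7: {0,1,2,3,4,5}
  maximal lower bounds 2 and 4 are incomparable: neither 2≤4 nor 4≤2
→ no greatest lower bound exists

Answer: NO MEET EXISTS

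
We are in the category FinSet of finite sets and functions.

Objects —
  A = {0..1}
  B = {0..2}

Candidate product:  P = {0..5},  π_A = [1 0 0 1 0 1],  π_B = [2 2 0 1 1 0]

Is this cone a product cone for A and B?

Answer: VALID PRODUCT

Derivation:
|A|·|B| = 2·3 = 6;  |P| = 6
Check the pairing map k ↦ (π_A(k), π_B(k)):
  0 -> (1,2)
  1 -> (0,2)
  2 -> (0,0)
  3 -> (1,1)
  4 -> (0,1)
  5 -> (1,0)
distinct pairs in image: 6 / 6 needed
  → bijection onto A×B; projections well-typed.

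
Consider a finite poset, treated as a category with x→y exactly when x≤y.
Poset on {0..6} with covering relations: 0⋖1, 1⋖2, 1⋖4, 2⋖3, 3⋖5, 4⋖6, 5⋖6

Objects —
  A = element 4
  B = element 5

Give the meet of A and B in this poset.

Answer: A∧B = 1

Work:
Lower bounds of A=4 and B=5: {0,1}
  0 ⊑ 1
  1 ⊑ 1
glb = 1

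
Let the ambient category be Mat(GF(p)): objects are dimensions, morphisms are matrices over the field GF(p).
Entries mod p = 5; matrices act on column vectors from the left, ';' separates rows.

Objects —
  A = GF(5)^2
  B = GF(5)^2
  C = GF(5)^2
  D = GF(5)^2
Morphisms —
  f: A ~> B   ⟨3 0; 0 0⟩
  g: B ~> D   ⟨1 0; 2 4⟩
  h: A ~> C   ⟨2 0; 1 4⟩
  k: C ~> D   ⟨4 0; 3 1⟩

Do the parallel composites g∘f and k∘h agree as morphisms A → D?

Answer: DOES NOT COMMUTE

Work:
Along f;g (path 1):
  e0=(1,0) f~>(3,0) g~>(3,1)
  e1=(0,1) f~>(0,0) g~>(0,0)
  ⟦path⟧₁ = ⟨3 0; 1 0⟩
Along h;k (path 2):
  e0=(1,0) h~>(2,1) k~>(3,2)
  e1=(0,1) h~>(0,4) k~>(0,4)
  ⟦path⟧₂ = ⟨3 0; 2 4⟩
Equal? NO — does not commute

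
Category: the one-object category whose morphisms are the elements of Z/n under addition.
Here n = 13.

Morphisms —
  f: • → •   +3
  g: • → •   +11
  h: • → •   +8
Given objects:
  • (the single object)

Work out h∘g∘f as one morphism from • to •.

Answer: +9

Trace:
  0 +3≡3 +11≡1 +8≡9  (mod 13)
⟦path⟧: +9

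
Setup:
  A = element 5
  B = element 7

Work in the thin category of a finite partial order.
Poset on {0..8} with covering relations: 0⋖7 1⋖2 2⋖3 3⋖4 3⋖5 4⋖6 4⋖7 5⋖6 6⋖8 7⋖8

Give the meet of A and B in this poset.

Answer: A∧B = 3

Derivation:
{x : x<=A ∧ x<=B} = {1,2,3}  (A=5, B=7)
  1 <= 3
  2 <= 3
  3 <= 3
glb = 3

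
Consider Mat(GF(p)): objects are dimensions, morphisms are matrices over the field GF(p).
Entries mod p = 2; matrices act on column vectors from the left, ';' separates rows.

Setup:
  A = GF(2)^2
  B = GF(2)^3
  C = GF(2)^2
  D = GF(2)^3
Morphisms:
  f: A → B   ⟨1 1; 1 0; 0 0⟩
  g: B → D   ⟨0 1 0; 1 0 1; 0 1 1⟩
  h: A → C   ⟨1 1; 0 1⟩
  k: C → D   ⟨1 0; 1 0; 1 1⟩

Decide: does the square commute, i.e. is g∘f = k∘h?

Answer: DOES NOT COMMUTE

Work:
Path 1 = f;g:
  e0=(1,0) f→(1,1,0) g→(1,1,1)
  e1=(0,1) f→(1,0,0) g→(0,1,0)
  result₁ = ⟨1 0; 1 1; 1 0⟩
Path 2 = h;k:
  e0=(1,0) h→(1,0) k→(1,1,1)
  e1=(0,1) h→(1,1) k→(1,1,0)
  result₂ = ⟨1 1; 1 1; 1 0⟩
Equal? differ; not commutative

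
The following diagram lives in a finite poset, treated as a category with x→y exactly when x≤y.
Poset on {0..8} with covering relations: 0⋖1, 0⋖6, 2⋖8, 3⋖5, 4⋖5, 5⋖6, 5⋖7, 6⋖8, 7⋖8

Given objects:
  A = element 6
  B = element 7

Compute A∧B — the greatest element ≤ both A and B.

Answer: A∧B = 5

Work:
{x : x≤A ∧ x≤B} = {3,4,5}  (A=6, B=7)
  3 ≤ 5
  4 ≤ 5
  5 ≤ 5
glb = 5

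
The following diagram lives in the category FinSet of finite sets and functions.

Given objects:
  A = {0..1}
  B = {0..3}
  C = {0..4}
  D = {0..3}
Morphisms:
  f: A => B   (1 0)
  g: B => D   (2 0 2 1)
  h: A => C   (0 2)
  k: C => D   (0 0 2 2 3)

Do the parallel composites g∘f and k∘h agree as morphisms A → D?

Answer: COMMUTES

Trace:
Path 1 = f;g:
  0 f=>1 g=>0
  1 f=>0 g=>2
  ⟦path⟧₁ = (0 2)
Path 2 = h;k:
  0 h=>0 k=>0
  1 h=>2 k=>2
  ⟦path⟧₂ = (0 2)
Equal? equal; square commutes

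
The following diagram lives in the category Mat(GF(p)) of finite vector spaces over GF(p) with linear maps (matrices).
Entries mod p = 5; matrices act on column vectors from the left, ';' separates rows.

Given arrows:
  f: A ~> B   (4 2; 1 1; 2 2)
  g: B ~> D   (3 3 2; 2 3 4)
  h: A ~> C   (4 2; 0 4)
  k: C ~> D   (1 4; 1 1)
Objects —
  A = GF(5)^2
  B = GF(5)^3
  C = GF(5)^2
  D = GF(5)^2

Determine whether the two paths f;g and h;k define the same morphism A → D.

Along f;g (path 1):
  e0=(1,0) f~>(4,1,2) g~>(4,4)
  e1=(0,1) f~>(2,1,2) g~>(3,0)
  ⟦path⟧₁ = (4 3; 4 0)
Along h;k (path 2):
  e0=(1,0) h~>(4,0) k~>(4,4)
  e1=(0,1) h~>(2,4) k~>(3,1)
  ⟦path⟧₂ = (4 3; 4 1)
Equal? NO — does not commute

Answer: DOES NOT COMMUTE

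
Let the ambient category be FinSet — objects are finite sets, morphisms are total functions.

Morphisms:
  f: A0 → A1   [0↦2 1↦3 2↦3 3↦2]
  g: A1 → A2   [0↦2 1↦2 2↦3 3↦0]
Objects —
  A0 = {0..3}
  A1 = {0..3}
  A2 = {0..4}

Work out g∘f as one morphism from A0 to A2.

  0 f→2 g→3
  1 f→3 g→0
  2 f→3 g→0
  3 f→2 g→3
result: [0↦3 1↦0 2↦0 3↦3]

Answer: [0↦3 1↦0 2↦0 3↦3]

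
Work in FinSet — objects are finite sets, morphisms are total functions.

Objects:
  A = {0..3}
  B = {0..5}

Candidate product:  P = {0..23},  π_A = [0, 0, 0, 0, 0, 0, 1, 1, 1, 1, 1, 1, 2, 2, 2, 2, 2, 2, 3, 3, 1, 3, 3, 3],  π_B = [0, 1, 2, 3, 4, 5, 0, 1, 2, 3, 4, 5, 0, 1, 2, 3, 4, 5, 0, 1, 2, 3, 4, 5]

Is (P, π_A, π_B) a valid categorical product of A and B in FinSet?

|A|·|B| = 4·6 = 24;  |P| = 24
Check the pairing map k ↦ (π_A(k), π_B(k)):
  0 ↦ (0,0)
  1 ↦ (0,1)
  2 ↦ (0,2)
  3 ↦ (0,3)
  4 ↦ (0,4)
  5 ↦ (0,5)
  6 ↦ (1,0)
  7 ↦ (1,1)
  8 ↦ (1,2)
  9 ↦ (1,3)
  10 ↦ (1,4)
  11 ↦ (1,5)
  12 ↦ (2,0)
  13 ↦ (2,1)
  14 ↦ (2,2)
  15 ↦ (2,3)
  16 ↦ (2,4)
  17 ↦ (2,5)
  18 ↦ (3,0)
  19 ↦ (3,1)
  20 ↦ (1,2)  ✗ repeats pair of k=8
  21 ↦ (3,3)
  22 ↦ (3,4)
  23 ↦ (3,5)
distinct pairs in image: 23 / 24 needed
  → (1,2) hit at k=8 and k=20

Answer: NOT A VALID PRODUCT — duplicate pair at indices 8,20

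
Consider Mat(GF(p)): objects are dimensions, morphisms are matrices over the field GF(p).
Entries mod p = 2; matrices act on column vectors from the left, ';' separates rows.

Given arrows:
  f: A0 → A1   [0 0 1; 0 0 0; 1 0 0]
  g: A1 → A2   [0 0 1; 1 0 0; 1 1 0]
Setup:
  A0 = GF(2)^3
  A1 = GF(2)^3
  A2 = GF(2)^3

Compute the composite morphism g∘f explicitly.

  e0=(1,0,0) f→(0,0,1) g→(1,0,0)
  e1=(0,1,0) f→(0,0,0) g→(0,0,0)
  e2=(0,0,1) f→(1,0,0) g→(0,1,1)
⟦path⟧: [1 0 0; 0 0 1; 0 0 1]

Answer: [1 0 0; 0 0 1; 0 0 1]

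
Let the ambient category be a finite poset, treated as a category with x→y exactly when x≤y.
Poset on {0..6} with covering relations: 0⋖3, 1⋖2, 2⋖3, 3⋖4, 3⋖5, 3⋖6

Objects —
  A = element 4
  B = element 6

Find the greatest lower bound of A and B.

Answer: A∧B = 3

Work:
{x : x<=A ∧ x<=B} = {0,1,2,3}  (A=4, B=6)
  0 <= 3
  1 <= 3
  2 <= 3
  3 <= 3
glb = 3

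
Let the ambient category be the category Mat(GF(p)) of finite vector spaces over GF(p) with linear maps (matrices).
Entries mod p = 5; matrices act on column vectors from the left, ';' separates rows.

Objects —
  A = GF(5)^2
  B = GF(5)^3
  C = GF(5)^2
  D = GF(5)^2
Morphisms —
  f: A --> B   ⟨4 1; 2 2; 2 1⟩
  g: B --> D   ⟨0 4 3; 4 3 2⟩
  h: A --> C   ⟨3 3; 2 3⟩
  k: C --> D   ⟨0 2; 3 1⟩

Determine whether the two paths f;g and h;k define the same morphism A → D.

Path 1 = f;g:
  e0=⟨1,0⟩ f-->⟨4,2,2⟩ g-->⟨4,1⟩
  e1=⟨0,1⟩ f-->⟨1,2,1⟩ g-->⟨1,2⟩
  result₁ = ⟨4 1; 1 2⟩
Path 2 = h;k:
  e0=⟨1,0⟩ h-->⟨3,2⟩ k-->⟨4,1⟩
  e1=⟨0,1⟩ h-->⟨3,3⟩ k-->⟨1,2⟩
  result₂ = ⟨4 1; 1 2⟩
Equal? equal; square commutes

Answer: COMMUTES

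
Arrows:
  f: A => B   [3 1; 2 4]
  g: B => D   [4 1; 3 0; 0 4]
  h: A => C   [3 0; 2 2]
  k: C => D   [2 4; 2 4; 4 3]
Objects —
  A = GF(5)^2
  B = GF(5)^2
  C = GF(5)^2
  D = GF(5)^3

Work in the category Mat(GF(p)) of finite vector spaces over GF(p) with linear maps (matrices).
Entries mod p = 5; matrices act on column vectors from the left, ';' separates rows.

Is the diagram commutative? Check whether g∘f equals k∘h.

Answer: COMMUTES

Trace:
Along f;g (path 1):
  e0=⟨1,0⟩ f=>⟨3,2⟩ g=>⟨4,4,3⟩
  e1=⟨0,1⟩ f=>⟨1,4⟩ g=>⟨3,3,1⟩
  result₁ = [4 3; 4 3; 3 1]
Along h;k (path 2):
  e0=⟨1,0⟩ h=>⟨3,2⟩ k=>⟨4,4,3⟩
  e1=⟨0,1⟩ h=>⟨0,2⟩ k=>⟨3,3,1⟩
  result₂ = [4 3; 4 3; 3 1]
Equal? same morphism ✓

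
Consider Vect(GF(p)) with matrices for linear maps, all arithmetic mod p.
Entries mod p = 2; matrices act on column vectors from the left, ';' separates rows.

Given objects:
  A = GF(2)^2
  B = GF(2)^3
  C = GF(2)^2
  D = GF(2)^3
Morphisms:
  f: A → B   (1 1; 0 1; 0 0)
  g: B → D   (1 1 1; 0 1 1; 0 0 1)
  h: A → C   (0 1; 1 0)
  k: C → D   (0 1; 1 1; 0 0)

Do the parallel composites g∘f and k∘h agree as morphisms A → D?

Answer: DOES NOT COMMUTE

Work:
Along f;g (path 1):
  e0=(1,0) f→(1,0,0) g→(1,0,0)
  e1=(0,1) f→(1,1,0) g→(0,1,0)
  result₁ = (1 0; 0 1; 0 0)
Along h;k (path 2):
  e0=(1,0) h→(0,1) k→(1,1,0)
  e1=(0,1) h→(1,0) k→(0,1,0)
  result₂ = (1 0; 1 1; 0 0)
Equal? differ; not commutative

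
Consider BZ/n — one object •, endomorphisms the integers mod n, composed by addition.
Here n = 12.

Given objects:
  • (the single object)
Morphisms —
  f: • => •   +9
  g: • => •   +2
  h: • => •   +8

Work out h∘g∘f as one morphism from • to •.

Answer: +7

Trace:
  0 +9≡9 +2≡11 +8≡7  (mod 12)
⟦path⟧: +7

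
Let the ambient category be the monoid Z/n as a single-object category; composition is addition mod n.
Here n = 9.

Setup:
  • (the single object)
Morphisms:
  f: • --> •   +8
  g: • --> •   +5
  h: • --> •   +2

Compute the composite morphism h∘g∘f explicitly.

Answer: +6

Work:
  0 +8≡8 +5≡4 +2≡6  (mod 9)
⟦path⟧: +6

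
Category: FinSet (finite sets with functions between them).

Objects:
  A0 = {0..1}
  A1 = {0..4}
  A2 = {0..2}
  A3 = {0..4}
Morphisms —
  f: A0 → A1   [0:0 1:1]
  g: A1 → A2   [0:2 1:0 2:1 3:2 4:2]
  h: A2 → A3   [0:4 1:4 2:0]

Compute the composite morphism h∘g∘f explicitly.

  0 f→0 g→2 h→0
  1 f→1 g→0 h→4
result: [0:0 1:4]

Answer: [0:0 1:4]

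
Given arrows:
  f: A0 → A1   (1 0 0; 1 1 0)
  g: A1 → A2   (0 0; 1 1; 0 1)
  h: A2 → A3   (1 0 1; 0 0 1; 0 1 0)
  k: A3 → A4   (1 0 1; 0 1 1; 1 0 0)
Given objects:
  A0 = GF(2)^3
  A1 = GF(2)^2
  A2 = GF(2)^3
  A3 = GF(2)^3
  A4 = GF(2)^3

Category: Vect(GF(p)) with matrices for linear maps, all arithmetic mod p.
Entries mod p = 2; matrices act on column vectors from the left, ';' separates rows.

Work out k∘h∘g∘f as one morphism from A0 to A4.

  e0=⟨1,0,0⟩ f→⟨1,1⟩ g→⟨0,0,1⟩ h→⟨1,1,0⟩ k→⟨1,1,1⟩
  e1=⟨0,1,0⟩ f→⟨0,1⟩ g→⟨0,1,1⟩ h→⟨1,1,1⟩ k→⟨0,0,1⟩
  e2=⟨0,0,1⟩ f→⟨0,0⟩ g→⟨0,0,0⟩ h→⟨0,0,0⟩ k→⟨0,0,0⟩
⟦path⟧: (1 0 0; 1 0 0; 1 1 0)

Answer: (1 0 0; 1 0 0; 1 1 0)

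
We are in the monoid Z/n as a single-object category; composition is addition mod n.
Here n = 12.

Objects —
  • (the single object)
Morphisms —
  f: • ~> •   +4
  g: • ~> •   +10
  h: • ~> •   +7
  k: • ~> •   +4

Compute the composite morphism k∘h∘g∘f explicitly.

Answer: +1

Trace:
  0 +4≡4 +10≡2 +7≡9 +4≡1  (mod 12)
composite: +1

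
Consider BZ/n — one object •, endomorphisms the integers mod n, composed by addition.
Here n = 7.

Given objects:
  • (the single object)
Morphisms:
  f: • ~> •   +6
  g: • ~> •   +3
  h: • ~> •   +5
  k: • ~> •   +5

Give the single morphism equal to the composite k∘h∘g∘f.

  0 +6≡6 +3≡2 +5≡0 +5≡5  (mod 7)
⟦path⟧: +5

Answer: +5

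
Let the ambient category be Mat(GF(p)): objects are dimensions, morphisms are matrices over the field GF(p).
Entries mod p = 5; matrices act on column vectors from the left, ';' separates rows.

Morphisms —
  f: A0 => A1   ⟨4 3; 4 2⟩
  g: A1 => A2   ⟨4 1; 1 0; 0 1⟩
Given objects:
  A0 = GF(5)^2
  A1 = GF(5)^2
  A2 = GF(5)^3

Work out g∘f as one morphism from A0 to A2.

  e0=⟨1,0⟩ f=>⟨4,4⟩ g=>⟨0,4,4⟩
  e1=⟨0,1⟩ f=>⟨3,2⟩ g=>⟨4,3,2⟩
result: ⟨0 4; 4 3; 4 2⟩

Answer: ⟨0 4; 4 3; 4 2⟩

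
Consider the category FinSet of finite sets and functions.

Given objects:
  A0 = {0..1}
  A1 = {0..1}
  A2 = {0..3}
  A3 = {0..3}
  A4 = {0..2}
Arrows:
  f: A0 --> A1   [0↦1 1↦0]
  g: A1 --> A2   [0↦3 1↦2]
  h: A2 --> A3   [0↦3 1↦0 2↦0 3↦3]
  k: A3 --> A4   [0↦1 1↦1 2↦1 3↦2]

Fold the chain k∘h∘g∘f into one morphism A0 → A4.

  0 f-->1 g-->2 h-->0 k-->1
  1 f-->0 g-->3 h-->3 k-->2
composite: [0↦1 1↦2]

Answer: [0↦1 1↦2]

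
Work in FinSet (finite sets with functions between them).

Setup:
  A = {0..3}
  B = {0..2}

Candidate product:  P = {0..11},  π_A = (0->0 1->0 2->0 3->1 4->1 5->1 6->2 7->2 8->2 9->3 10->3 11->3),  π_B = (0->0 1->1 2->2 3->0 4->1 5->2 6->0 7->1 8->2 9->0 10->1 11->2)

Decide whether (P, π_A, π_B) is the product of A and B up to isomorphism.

|A|·|B| = 4·3 = 12;  |P| = 12
Check the pairing map k ↦ (π_A(k), π_B(k)):
  0 -> (0,0)
  1 -> (0,1)
  2 -> (0,2)
  3 -> (1,0)
  4 -> (1,1)
  5 -> (1,2)
  6 -> (2,0)
  7 -> (2,1)
  8 -> (2,2)
  9 -> (3,0)
  10 -> (3,1)
  11 -> (3,2)
distinct pairs in image: 12 / 12 needed
  → bijection onto A×B; projections well-typed.

Answer: VALID PRODUCT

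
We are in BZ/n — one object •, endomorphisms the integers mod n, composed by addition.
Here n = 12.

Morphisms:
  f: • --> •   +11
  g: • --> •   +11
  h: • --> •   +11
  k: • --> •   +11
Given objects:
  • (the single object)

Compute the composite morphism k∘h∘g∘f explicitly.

  0 +11≡11 +11≡10 +11≡9 +11≡8  (mod 12)
⟦path⟧: +8

Answer: +8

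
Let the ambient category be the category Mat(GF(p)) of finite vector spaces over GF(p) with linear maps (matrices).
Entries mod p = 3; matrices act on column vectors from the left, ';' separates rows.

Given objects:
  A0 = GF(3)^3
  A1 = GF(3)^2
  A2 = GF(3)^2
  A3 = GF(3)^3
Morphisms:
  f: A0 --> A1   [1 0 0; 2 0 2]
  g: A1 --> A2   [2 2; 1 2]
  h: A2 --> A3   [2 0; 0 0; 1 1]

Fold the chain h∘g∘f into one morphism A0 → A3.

Answer: [0 0 2; 0 0 0; 2 0 2]

Trace:
  e0=[1,0,0] f-->[1,2] g-->[0,2] h-->[0,0,2]
  e1=[0,1,0] f-->[0,0] g-->[0,0] h-->[0,0,0]
  e2=[0,0,1] f-->[0,2] g-->[1,1] h-->[2,0,2]
composite: [0 0 2; 0 0 0; 2 0 2]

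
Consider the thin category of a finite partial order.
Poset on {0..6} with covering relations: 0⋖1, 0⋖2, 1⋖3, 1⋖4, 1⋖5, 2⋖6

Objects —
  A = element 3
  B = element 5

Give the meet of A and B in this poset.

Lower bounds of A=3 and B=5: {0,1}
  0 <= 1
  1 <= 1
glb = 1

Answer: A∧B = 1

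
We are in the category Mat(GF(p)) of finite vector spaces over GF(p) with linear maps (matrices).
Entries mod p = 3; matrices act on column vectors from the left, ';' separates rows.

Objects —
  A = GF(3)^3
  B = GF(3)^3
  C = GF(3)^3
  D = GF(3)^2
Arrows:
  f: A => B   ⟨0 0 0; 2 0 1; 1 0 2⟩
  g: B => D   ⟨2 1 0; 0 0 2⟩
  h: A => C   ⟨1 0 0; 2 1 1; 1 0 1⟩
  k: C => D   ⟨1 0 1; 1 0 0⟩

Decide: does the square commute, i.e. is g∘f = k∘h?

Along f;g (path 1):
  e0=(1,0,0) f=>(0,2,1) g=>(2,2)
  e1=(0,1,0) f=>(0,0,0) g=>(0,0)
  e2=(0,0,1) f=>(0,1,2) g=>(1,1)
  result₁ = ⟨2 0 1; 2 0 1⟩
Along h;k (path 2):
  e0=(1,0,0) h=>(1,2,1) k=>(2,1)
  e1=(0,1,0) h=>(0,1,0) k=>(0,0)
  e2=(0,0,1) h=>(0,1,1) k=>(1,0)
  result₂ = ⟨2 0 1; 1 0 0⟩
Equal? NO — does not commute

Answer: DOES NOT COMMUTE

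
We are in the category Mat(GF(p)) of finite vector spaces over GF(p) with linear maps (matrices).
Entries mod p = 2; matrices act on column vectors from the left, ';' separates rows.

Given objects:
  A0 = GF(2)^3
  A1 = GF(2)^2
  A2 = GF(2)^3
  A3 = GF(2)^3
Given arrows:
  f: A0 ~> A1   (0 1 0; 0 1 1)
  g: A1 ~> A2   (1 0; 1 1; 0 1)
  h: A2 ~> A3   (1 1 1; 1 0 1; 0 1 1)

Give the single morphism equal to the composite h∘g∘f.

  e0=[1,0,0] f~>[0,0] g~>[0,0,0] h~>[0,0,0]
  e1=[0,1,0] f~>[1,1] g~>[1,0,1] h~>[0,0,1]
  e2=[0,0,1] f~>[0,1] g~>[0,1,1] h~>[0,1,0]
composite: (0 0 0; 0 0 1; 0 1 0)

Answer: (0 0 0; 0 0 1; 0 1 0)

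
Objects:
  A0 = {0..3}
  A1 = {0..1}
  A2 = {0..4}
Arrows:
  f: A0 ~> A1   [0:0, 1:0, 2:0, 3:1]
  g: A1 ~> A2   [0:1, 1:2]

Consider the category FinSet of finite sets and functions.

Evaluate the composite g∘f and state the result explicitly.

Answer: [0:1, 1:1, 2:1, 3:2]

Work:
  0 f~>0 g~>1
  1 f~>0 g~>1
  2 f~>0 g~>1
  3 f~>1 g~>2
⟦path⟧: [0:1, 1:1, 2:1, 3:2]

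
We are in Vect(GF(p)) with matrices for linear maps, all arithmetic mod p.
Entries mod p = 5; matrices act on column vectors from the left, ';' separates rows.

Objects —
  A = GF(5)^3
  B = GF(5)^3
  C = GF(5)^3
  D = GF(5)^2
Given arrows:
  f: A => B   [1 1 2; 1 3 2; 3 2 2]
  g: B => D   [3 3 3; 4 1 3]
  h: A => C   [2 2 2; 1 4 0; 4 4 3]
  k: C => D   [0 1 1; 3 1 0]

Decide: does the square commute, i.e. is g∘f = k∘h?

Along f;g (path 1):
  e0=(1,0,0) f=>(1,1,3) g=>(0,4)
  e1=(0,1,0) f=>(1,3,2) g=>(3,3)
  e2=(0,0,1) f=>(2,2,2) g=>(3,1)
  composite₁ = [0 3 3; 4 3 1]
Along h;k (path 2):
  e0=(1,0,0) h=>(2,1,4) k=>(0,2)
  e1=(0,1,0) h=>(2,4,4) k=>(3,0)
  e2=(0,0,1) h=>(2,0,3) k=>(3,1)
  composite₂ = [0 3 3; 2 0 1]
Equal? NO — does not commute

Answer: DOES NOT COMMUTE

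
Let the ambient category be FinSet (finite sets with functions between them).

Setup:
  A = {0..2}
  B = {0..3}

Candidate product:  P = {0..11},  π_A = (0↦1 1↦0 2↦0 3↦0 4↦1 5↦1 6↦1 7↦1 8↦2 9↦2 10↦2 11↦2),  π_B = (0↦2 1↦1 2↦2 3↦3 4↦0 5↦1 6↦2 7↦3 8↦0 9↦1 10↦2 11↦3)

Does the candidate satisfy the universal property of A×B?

|A|·|B| = 3·4 = 12;  |P| = 12
Check the pairing map k ↦ (π_A(k), π_B(k)):
  0 ↦ (1,2)
  1 ↦ (0,1)
  2 ↦ (0,2)
  3 ↦ (0,3)
  4 ↦ (1,0)
  5 ↦ (1,1)
  6 ↦ (1,2)  ✗ repeats pair of k=0
  7 ↦ (1,3)
  8 ↦ (2,0)
  9 ↦ (2,1)
  10 ↦ (2,2)
  11 ↦ (2,3)
distinct pairs in image: 11 / 12 needed
  → (1,2) hit at k=0 and k=6

Answer: NOT A VALID PRODUCT — duplicate pair at indices 6,0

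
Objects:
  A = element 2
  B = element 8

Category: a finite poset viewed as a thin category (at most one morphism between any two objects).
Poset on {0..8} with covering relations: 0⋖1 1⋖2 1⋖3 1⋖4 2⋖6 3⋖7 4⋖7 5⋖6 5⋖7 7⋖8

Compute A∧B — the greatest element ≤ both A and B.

Answer: A∧B = 1

Derivation:
Common predecessors of 2,8: {0,1}
  0 <= 1
  1 <= 1
glb = 1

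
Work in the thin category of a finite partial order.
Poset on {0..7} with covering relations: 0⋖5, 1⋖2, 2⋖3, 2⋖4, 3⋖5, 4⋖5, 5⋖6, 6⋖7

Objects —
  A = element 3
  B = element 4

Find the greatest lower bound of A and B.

Lower bounds of A=3 and B=4: {1,2}
  1 ⊑ 2
  2 ⊑ 2
glb = 2

Answer: A∧B = 2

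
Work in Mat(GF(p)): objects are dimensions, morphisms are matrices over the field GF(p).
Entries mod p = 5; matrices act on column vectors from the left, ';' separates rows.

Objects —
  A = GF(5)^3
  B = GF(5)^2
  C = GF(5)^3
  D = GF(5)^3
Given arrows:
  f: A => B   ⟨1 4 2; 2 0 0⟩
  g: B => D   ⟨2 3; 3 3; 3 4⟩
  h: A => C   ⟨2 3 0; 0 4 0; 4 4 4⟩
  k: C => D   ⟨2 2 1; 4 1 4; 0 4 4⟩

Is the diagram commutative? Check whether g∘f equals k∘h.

1) trace f;g:
  e0=⟨1,0,0⟩ f=>⟨1,2⟩ g=>⟨3,4,1⟩
  e1=⟨0,1,0⟩ f=>⟨4,0⟩ g=>⟨3,2,2⟩
  e2=⟨0,0,1⟩ f=>⟨2,0⟩ g=>⟨4,1,1⟩
  composite₁ = ⟨3 3 4; 4 2 1; 1 2 1⟩
2) trace h;k:
  e0=⟨1,0,0⟩ h=>⟨2,0,4⟩ k=>⟨3,4,1⟩
  e1=⟨0,1,0⟩ h=>⟨3,4,4⟩ k=>⟨3,2,2⟩
  e2=⟨0,0,1⟩ h=>⟨0,0,4⟩ k=>⟨4,1,1⟩
  composite₂ = ⟨3 3 4; 4 2 1; 1 2 1⟩
Equal? YES — commutes

Answer: COMMUTES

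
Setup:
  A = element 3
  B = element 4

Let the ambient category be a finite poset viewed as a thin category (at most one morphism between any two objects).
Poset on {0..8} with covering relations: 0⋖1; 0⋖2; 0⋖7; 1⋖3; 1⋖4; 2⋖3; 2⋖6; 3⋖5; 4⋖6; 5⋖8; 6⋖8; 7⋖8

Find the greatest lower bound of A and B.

Common predecessors of 3,4: {0,1}
  0 ≤ 1
  1 ≤ 1
glb = 1

Answer: A∧B = 1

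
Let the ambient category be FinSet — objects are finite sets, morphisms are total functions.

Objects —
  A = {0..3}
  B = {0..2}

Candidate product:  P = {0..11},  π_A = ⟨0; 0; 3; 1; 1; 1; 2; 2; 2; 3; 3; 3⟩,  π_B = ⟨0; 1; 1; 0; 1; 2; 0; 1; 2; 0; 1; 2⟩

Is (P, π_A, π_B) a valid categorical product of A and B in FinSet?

Answer: NOT A VALID PRODUCT — duplicate pair at indices 10,2

Derivation:
|A|·|B| = 4·3 = 12;  |P| = 12
Check the pairing map k ↦ (π_A(k), π_B(k)):
  0 -> (0,0)
  1 -> (0,1)
  2 -> (3,1)
  3 -> (1,0)
  4 -> (1,1)
  5 -> (1,2)
  6 -> (2,0)
  7 -> (2,1)
  8 -> (2,2)
  9 -> (3,0)
  10 -> (3,1)  ✗ repeats pair of k=2
  11 -> (3,2)
distinct pairs in image: 11 / 12 needed
  → (3,1) hit at k=2 and k=10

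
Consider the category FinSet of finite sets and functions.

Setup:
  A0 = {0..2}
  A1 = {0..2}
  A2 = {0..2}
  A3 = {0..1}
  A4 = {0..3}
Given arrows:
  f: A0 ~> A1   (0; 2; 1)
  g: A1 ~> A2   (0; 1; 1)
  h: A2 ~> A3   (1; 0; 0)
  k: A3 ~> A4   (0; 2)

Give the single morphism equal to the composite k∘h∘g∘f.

  0 f~>0 g~>0 h~>1 k~>2
  1 f~>2 g~>1 h~>0 k~>0
  2 f~>1 g~>1 h~>0 k~>0
composite: (2; 0; 0)

Answer: (2; 0; 0)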